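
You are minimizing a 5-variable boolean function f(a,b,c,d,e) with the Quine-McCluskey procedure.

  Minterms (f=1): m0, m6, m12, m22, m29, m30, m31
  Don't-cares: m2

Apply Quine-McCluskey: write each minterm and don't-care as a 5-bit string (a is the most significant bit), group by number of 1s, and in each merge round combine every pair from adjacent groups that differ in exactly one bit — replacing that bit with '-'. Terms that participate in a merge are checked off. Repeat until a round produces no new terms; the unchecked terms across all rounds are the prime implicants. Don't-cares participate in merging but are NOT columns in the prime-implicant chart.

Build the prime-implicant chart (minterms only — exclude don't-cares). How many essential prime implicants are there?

3

Round 0: 00000✓ 00010✓ 00110✓ 01100 10110✓ 11101✓ 11110✓ 11111✓
Round 1: -0110 00-10 000-0 1-110 111-1 1111-
PIs = {-0110, 00-10, 000-0, 01100, 1-110, 111-1, 1111-}
Coverage chart:
  m0: 000-0 ←essential
  m6: -0110,00-10
  m12: 01100 ←essential
  m22: -0110,1-110
  m29: 111-1 ←essential
  m30: 1-110,1111-
  m31: 111-1,1111-
Essential: 000-0, 01100, 111-1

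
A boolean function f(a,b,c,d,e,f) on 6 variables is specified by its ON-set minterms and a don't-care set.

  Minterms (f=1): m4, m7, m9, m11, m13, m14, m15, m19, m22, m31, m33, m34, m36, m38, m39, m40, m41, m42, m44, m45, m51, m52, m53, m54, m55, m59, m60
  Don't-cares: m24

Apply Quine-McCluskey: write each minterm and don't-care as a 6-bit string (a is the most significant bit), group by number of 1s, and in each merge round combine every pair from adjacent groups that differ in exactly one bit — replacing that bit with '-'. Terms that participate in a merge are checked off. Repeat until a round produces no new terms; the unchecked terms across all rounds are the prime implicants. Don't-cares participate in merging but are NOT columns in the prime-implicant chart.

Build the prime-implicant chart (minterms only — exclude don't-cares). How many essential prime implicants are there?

[col 0] 000100*, 000111*, 001001*, 001011*, 001101*, 001110*, 001111*, 010011*, 010110*, 011000, 011111*, 100001*, 100010*, 100100*, 100110*, 100111*, 101000*, 101001*, 101010*, 101100*, 101101*, 110011*, 110100*, 110101*, 110110*, 110111*, 111011*, 111100*
[col 1] -00100, -00111, -01001*, -01101*, -10011, -10110, 0-1111, 00-111, 001-01*, 001-11*, 0010-1*, 0011-1*, 00111-, 1-0100*, 1-0110*, 1-0111*, 1-1100*, 10-001, 10-010, 10-100*, 100-10, 1001-0*, 10011-*, 101-00*, 101-01*, 1010-0, 10100-*, 10110-*, 11-011, 11-100*, 110-11, 1101-0*, 1101-1*, 11010-*, 11011-*
[col 2] -01-01, 001--1, 1--100, 1-01-0, 1-011-, 101-0-, 1101--
Prime implicants: -00100, -00111, -01-01, -10011, -10110, 0-1111, 00-111, 001--1, 00111-, 011000, 1--100, 1-01-0, 1-011-, 10-001, 10-010, 100-10, 101-0-, 1010-0, 11-011, 110-11, 1101--
PI chart (minterm → PIs covering it):
  4 | -00100  (sole → essential)
  7 | -00111,00-111
  9 | -01-01,001--1
  11 | 001--1  (sole → essential)
  13 | -01-01,001--1
  14 | 00111-  (sole → essential)
  15 | 0-1111,00-111,001--1,00111-
  19 | -10011  (sole → essential)
  22 | -10110  (sole → essential)
  31 | 0-1111  (sole → essential)
  33 | 10-001  (sole → essential)
  34 | 10-010,100-10
  36 | -00100,1--100,1-01-0
  38 | 1-01-0,1-011-,100-10
  39 | -00111,1-011-
  40 | 101-0-,1010-0
  41 | -01-01,10-001,101-0-
  42 | 10-010,1010-0
  44 | 1--100,101-0-
  45 | -01-01,101-0-
  51 | -10011,11-011,110-11
  52 | 1--100,1-01-0,1101--
  53 | 1101--  (sole → essential)
  54 | -10110,1-01-0,1-011-,1101--
  55 | 1-011-,110-11,1101--
  59 | 11-011  (sole → essential)
  60 | 1--100  (sole → essential)
Essential prime implicants: -00100, -10011, -10110, 0-1111, 001--1, 00111-, 1--100, 10-001, 11-011, 1101--

10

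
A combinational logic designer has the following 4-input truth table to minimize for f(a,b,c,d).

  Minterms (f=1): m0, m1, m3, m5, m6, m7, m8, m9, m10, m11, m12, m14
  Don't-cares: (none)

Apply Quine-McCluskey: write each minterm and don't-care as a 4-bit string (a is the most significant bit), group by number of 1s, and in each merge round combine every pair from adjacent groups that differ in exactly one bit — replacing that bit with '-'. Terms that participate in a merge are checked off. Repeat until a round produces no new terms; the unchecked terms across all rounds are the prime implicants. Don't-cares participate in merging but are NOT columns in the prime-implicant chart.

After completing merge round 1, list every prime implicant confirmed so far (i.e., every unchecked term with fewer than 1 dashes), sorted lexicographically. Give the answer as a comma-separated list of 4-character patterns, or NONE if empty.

NONE

[col 0] 0000*, 0001*, 0011*, 0101*, 0110*, 0111*, 1000*, 1001*, 1010*, 1011*, 1100*, 1110*
[col 1] -000*, -001*, -011*, -110, 0-01*, 0-11*, 00-1*, 000-*, 01-1*, 011-, 1-00*, 1-10*, 10-0*, 10-1*, 100-*, 101-*, 11-0*
[col 2] -0-1, -00-, 0--1, 1--0, 10--
Prime implicants: -0-1, -00-, -110, 0--1, 011-, 1--0, 10--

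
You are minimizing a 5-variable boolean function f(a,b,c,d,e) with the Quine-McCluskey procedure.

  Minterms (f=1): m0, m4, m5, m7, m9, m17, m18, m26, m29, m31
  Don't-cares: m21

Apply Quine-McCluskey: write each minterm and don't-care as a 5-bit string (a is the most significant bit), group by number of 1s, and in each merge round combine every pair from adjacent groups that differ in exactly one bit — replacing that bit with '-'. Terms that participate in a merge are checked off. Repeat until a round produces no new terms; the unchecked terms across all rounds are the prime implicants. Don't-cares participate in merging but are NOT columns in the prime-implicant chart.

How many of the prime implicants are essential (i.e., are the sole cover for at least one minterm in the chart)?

size-2^0 implicants → 00000(✓)  00100(✓)  00101(✓)  00111(✓)  01001  10001(✓)  10010(✓)  10101(✓)  11010(✓)  11101(✓)  11111(✓)
size-2^1 implicants → -0101  00-00  001-1  0010-  1-010  1-101  10-01  111-1
Unchecked terms (primes): -0101, 00-00, 001-1, 0010-, 01001, 1-010, 1-101, 10-01, 111-1
Minterm coverage:
  m0 ⊆ 00-00 [E]
  m4 ⊆ 00-00,0010-
  m5 ⊆ -0101,001-1,0010-
  m7 ⊆ 001-1 [E]
  m9 ⊆ 01001 [E]
  m17 ⊆ 10-01 [E]
  m18 ⊆ 1-010 [E]
  m26 ⊆ 1-010 [E]
  m29 ⊆ 1-101,111-1
  m31 ⊆ 111-1 [E]
E = {00-00, 001-1, 01001, 1-010, 10-01, 111-1}

6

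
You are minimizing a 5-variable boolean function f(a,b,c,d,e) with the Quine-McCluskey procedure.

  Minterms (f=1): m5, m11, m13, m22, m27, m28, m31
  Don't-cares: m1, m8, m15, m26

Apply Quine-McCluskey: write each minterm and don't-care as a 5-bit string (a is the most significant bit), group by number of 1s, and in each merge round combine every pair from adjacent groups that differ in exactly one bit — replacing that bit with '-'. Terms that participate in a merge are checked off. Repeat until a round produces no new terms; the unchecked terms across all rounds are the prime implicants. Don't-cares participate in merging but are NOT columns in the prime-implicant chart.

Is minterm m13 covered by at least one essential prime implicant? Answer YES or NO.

NO

[col 0] 00001*, 00101*, 01000, 01011*, 01101*, 01111*, 10110, 11010*, 11011*, 11100, 11111*
[col 1] -1011*, -1111*, 0-101, 00-01, 01-11*, 011-1, 11-11*, 1101-
[col 2] -1-11
Prime implicants: -1-11, 0-101, 00-01, 01000, 011-1, 10110, 1101-, 11100
PI chart (minterm → PIs covering it):
  5 | 0-101,00-01
  11 | -1-11  (sole → essential)
  13 | 0-101,011-1
  22 | 10110  (sole → essential)
  27 | -1-11,1101-
  28 | 11100  (sole → essential)
  31 | -1-11  (sole → essential)
Essential prime implicants: -1-11, 10110, 11100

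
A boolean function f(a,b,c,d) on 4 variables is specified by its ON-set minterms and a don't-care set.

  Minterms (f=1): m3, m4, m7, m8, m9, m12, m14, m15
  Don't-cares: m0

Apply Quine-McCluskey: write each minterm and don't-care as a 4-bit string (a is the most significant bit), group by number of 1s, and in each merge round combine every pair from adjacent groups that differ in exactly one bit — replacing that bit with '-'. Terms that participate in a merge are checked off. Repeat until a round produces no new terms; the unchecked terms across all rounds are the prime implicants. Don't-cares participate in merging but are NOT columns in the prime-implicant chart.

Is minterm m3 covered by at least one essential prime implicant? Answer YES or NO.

Round 0: 0000✓ 0011✓ 0100✓ 0111✓ 1000✓ 1001✓ 1100✓ 1110✓ 1111✓
Round 1: -000✓ -100✓ -111 0-00✓ 0-11 1-00✓ 100- 11-0 111-
Round 2: --00
PIs = {--00, -111, 0-11, 100-, 11-0, 111-}
Coverage chart:
  m3: 0-11 ←essential
  m4: --00 ←essential
  m7: -111,0-11
  m8: --00,100-
  m9: 100- ←essential
  m12: --00,11-0
  m14: 11-0,111-
  m15: -111,111-
Essential: --00, 0-11, 100-

YES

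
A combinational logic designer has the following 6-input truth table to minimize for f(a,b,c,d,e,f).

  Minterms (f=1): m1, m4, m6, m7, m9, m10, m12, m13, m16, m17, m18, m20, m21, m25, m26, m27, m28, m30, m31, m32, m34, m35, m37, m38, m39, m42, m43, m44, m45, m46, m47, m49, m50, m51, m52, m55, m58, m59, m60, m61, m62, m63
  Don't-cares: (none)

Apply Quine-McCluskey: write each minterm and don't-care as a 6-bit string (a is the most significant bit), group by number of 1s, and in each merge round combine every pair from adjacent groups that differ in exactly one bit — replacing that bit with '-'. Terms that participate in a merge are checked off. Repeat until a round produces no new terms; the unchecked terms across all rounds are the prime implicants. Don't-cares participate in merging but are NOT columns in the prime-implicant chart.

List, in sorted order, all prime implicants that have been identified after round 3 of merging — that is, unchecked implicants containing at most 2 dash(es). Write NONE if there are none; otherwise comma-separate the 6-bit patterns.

--1010, --1100, -0011-, -0110-, -1-010, -1-100, -10001, -111-0, 0--001, 0--100, 0001-0, 001-01, 010-0-, 0100-0, 0110-1, 10-1-1, 1000-0, 1100-1

[col 0] 000001*, 000100*, 000110*, 000111*, 001001*, 001010*, 001100*, 001101*, 010000*, 010001*, 010010*, 010100*, 010101*, 011001*, 011010*, 011011*, 011100*, 011110*, 011111*, 100000*, 100010*, 100011*, 100101*, 100110*, 100111*, 101010*, 101011*, 101100*, 101101*, 101110*, 101111*, 110001*, 110010*, 110011*, 110100*, 110111*, 111010*, 111011*, 111100*, 111101*, 111110*, 111111*
[col 1] -00110*, -00111*, -01010*, -01100*, -01101*, -10001, -10010*, -10100*, -11010*, -11011*, -11100*, -11110*, -11111*, 0-0001*, 0-0100*, 0-1001*, 0-1010*, 0-1100*, 00-001*, 00-100*, 0001-0, 00011-*, 001-01, 00110-*, 01-001*, 01-010*, 01-100*, 010-00*, 010-01*, 0100-0, 01000-*, 01010-*, 011-10*, 011-11*, 0110-1, 01101-*, 0111-0*, 01111-*, 1-0010*, 1-0011*, 1-0111*, 1-1010*, 1-1011*, 1-1100*, 1-1101*, 1-1110*, 1-1111*, 10-010*, 10-011*, 10-101*, 10-110*, 10-111*, 100-10*, 100-11*, 1000-0, 10001-*, 1001-1*, 10011-*, 101-10*, 101-11*, 10101-*, 1011-0*, 1011-1*, 10110-*, 10111-*, 11-010*, 11-011*, 11-100*, 11-111*, 110-11*, 1100-1, 11001-*, 111-10*, 111-11*, 11101-*, 1111-0*, 1111-1*, 11110-*, 11111-*
[col 2] --1010, --1100, -0011-, -0110-, -1-010, -1-100, -11-10*, -11-11*, -1101-*, -111-0, -1111-*, 0--001, 0--100, 010-0-, 011-1-*, 1--010*, 1--011*, 1--111*, 1-0-11*, 1-001-*, 1-1-10*, 1-1-11*, 1-101-*, 1-11-0*, 1-11-1*, 1-110-*, 1-111-*, 10--10*, 10--11*, 10-01-*, 10-1-1, 10-11-*, 100-1-*, 101-1-*, 1011--*, 11--11*, 11-01-*, 111-1-*, 1111--*
[col 3] -11-1-, 1---11, 1--01-, 1-1-1-, 1-11--, 10--1-
Prime implicants: --1010, --1100, -0011-, -0110-, -1-010, -1-100, -10001, -11-1-, -111-0, 0--001, 0--100, 0001-0, 001-01, 010-0-, 0100-0, 0110-1, 1---11, 1--01-, 1-1-1-, 1-11--, 10--1-, 10-1-1, 1000-0, 1100-1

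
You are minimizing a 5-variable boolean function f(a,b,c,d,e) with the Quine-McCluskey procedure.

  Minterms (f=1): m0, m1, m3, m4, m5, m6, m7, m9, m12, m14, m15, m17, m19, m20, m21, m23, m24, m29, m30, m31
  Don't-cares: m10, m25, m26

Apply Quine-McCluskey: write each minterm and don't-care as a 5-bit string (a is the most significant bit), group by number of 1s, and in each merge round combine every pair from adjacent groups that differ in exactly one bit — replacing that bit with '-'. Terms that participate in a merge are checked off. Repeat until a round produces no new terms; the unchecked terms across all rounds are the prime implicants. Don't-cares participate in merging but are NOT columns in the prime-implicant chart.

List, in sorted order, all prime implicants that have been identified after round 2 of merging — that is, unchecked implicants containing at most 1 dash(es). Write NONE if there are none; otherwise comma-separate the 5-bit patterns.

[col 0] 00000*, 00001*, 00011*, 00100*, 00101*, 00110*, 00111*, 01001*, 01010*, 01100*, 01110*, 01111*, 10001*, 10011*, 10100*, 10101*, 10111*, 11000*, 11001*, 11010*, 11101*, 11110*, 11111*
[col 1] -0001*, -0011*, -0100*, -0101*, -0111*, -1001*, -1010*, -1110*, -1111*, 0-001*, 0-100*, 0-110*, 0-111*, 00-00*, 00-01*, 00-11*, 000-1*, 0000-*, 001-0*, 001-1*, 0010-*, 0011-*, 01-10*, 011-0*, 0111-*, 1-001*, 1-101*, 1-111*, 10-01*, 10-11*, 100-1*, 101-1*, 1010-*, 11-01*, 11-10*, 110-0, 1100-, 111-1*, 1111-*
[col 2] --001, --111, -0-01*, -0-11*, -00-1*, -01-1*, -010-, -1-10, -111-, 0-1-0, 0-11-, 00--1*, 00-0-, 001--, 1--01, 1-1-1, 10--1*
[col 3] -0--1
Prime implicants: --001, --111, -0--1, -010-, -1-10, -111-, 0-1-0, 0-11-, 00-0-, 001--, 1--01, 1-1-1, 110-0, 1100-

110-0, 1100-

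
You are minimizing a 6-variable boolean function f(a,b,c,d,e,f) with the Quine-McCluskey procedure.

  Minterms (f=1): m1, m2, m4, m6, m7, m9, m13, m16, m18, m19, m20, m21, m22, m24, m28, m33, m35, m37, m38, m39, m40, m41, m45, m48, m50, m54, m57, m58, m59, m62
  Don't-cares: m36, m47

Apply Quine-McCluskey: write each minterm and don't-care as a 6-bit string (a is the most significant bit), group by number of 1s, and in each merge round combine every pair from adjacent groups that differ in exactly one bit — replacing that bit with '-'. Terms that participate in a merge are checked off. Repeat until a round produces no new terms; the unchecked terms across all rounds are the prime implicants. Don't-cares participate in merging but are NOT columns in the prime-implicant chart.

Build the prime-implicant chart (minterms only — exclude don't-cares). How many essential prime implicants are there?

[col 0] 000001*, 000010*, 000100*, 000110*, 000111*, 001001*, 001101*, 010000*, 010010*, 010011*, 010100*, 010101*, 010110*, 011000*, 011100*, 100001*, 100011*, 100100*, 100101*, 100110*, 100111*, 101000*, 101001*, 101101*, 101111*, 110000*, 110010*, 110110*, 111001*, 111010*, 111011*, 111110*
[col 1] -00001*, -00100*, -00110*, -00111*, -01001*, -01101*, -10000*, -10010*, -10110*, 0-0010*, 0-0100*, 0-0110*, 00-001*, 000-10*, 0001-0*, 00011-*, 001-01*, 01-000*, 01-100*, 010-00*, 010-10*, 0100-0*, 01001-, 0101-0*, 01010-, 011-00*, 1-0110*, 1-1001, 10-001*, 10-101*, 10-111*, 100-01*, 100-11*, 1000-1*, 1001-0*, 1001-1*, 10010-*, 10011-*, 101-01*, 10100-, 1011-1*, 11-010*, 11-110*, 110-10*, 1100-0*, 111-10*, 1110-1, 11101-
[col 2] --0110, -0-001, -001-0, -0011-, -01-01, -10-10, -100-0, 0-0-10, 0-01-0, 01--00, 010--0, 10--01, 10-1-1, 100--1, 1001--, 11--10
Prime implicants: --0110, -0-001, -001-0, -0011-, -01-01, -10-10, -100-0, 0-0-10, 0-01-0, 01--00, 010--0, 01001-, 01010-, 1-1001, 10--01, 10-1-1, 100--1, 1001--, 10100-, 11--10, 1110-1, 11101-
PI chart (minterm → PIs covering it):
  1 | -0-001  (sole → essential)
  2 | 0-0-10  (sole → essential)
  4 | -001-0,0-01-0
  6 | --0110,-001-0,-0011-,0-0-10,0-01-0
  7 | -0011-  (sole → essential)
  9 | -0-001,-01-01
  13 | -01-01  (sole → essential)
  16 | -100-0,01--00,010--0
  18 | -10-10,-100-0,0-0-10,010--0,01001-
  19 | 01001-  (sole → essential)
  20 | 0-01-0,01--00,010--0,01010-
  21 | 01010-  (sole → essential)
  22 | --0110,-10-10,0-0-10,0-01-0,010--0
  24 | 01--00  (sole → essential)
  28 | 01--00  (sole → essential)
  33 | -0-001,10--01,100--1
  35 | 100--1  (sole → essential)
  37 | 10--01,10-1-1,100--1,1001--
  38 | --0110,-001-0,-0011-,1001--
  39 | -0011-,10-1-1,100--1,1001--
  40 | 10100-  (sole → essential)
  41 | -0-001,-01-01,1-1001,10--01,10100-
  45 | -01-01,10--01,10-1-1
  48 | -100-0  (sole → essential)
  50 | -10-10,-100-0,11--10
  54 | --0110,-10-10,11--10
  57 | 1-1001,1110-1
  58 | 11--10,11101-
  59 | 1110-1,11101-
  62 | 11--10  (sole → essential)
Essential prime implicants: -0-001, -0011-, -01-01, -100-0, 0-0-10, 01--00, 01001-, 01010-, 100--1, 10100-, 11--10

11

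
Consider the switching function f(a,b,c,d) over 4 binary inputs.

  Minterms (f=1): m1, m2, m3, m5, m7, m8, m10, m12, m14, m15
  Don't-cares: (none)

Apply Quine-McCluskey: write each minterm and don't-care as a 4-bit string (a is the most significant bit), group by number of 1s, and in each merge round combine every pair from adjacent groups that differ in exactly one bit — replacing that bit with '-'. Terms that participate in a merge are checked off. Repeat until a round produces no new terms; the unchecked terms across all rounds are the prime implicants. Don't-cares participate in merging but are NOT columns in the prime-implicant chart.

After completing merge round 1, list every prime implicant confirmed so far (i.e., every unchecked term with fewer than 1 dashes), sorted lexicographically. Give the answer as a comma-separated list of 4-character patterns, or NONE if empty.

[col 0] 0001*, 0010*, 0011*, 0101*, 0111*, 1000*, 1010*, 1100*, 1110*, 1111*
[col 1] -010, -111, 0-01*, 0-11*, 00-1*, 001-, 01-1*, 1-00*, 1-10*, 10-0*, 11-0*, 111-
[col 2] 0--1, 1--0
Prime implicants: -010, -111, 0--1, 001-, 1--0, 111-

NONE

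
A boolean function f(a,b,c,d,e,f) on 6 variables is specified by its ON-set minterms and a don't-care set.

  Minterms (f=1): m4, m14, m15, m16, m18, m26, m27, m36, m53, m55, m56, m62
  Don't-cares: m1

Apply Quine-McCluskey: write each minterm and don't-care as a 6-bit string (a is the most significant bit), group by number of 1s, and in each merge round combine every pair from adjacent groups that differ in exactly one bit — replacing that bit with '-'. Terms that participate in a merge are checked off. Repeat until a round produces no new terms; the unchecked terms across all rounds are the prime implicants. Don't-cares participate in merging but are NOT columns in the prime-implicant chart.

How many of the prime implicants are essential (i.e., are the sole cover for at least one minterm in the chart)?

size-2^0 implicants → 000001  000100(✓)  001110(✓)  001111(✓)  010000(✓)  010010(✓)  011010(✓)  011011(✓)  100100(✓)  110101(✓)  110111(✓)  111000  111110
size-2^1 implicants → -00100  00111-  01-010  0100-0  01101-  1101-1
Unchecked terms (primes): -00100, 000001, 00111-, 01-010, 0100-0, 01101-, 1101-1, 111000, 111110
Minterm coverage:
  m4 ⊆ -00100 [E]
  m14 ⊆ 00111- [E]
  m15 ⊆ 00111- [E]
  m16 ⊆ 0100-0 [E]
  m18 ⊆ 01-010,0100-0
  m26 ⊆ 01-010,01101-
  m27 ⊆ 01101- [E]
  m36 ⊆ -00100 [E]
  m53 ⊆ 1101-1 [E]
  m55 ⊆ 1101-1 [E]
  m56 ⊆ 111000 [E]
  m62 ⊆ 111110 [E]
E = {-00100, 00111-, 0100-0, 01101-, 1101-1, 111000, 111110}

7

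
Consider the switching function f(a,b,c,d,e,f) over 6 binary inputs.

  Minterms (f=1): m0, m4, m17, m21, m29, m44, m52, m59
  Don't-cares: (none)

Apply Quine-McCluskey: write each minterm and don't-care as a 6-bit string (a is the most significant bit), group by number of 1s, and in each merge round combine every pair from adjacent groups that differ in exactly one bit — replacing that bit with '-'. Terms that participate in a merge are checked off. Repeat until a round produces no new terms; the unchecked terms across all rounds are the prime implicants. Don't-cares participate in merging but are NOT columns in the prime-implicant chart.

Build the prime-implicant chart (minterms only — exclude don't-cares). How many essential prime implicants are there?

Round 0: 000000✓ 000100✓ 010001✓ 010101✓ 011101✓ 101100 110100 111011
Round 1: 000-00 01-101 010-01
PIs = {000-00, 01-101, 010-01, 101100, 110100, 111011}
Coverage chart:
  m0: 000-00 ←essential
  m4: 000-00 ←essential
  m17: 010-01 ←essential
  m21: 01-101,010-01
  m29: 01-101 ←essential
  m44: 101100 ←essential
  m52: 110100 ←essential
  m59: 111011 ←essential
Essential: 000-00, 01-101, 010-01, 101100, 110100, 111011

6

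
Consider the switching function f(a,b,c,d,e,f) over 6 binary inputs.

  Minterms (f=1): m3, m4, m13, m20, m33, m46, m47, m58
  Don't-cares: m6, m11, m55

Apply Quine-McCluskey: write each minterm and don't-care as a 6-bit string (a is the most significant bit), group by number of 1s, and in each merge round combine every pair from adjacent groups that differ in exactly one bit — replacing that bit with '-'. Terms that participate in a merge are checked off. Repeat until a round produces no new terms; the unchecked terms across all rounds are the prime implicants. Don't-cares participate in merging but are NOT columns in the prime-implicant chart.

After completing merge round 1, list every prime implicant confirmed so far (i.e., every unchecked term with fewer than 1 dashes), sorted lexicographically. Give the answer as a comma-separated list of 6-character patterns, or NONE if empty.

size-2^0 implicants → 000011(✓)  000100(✓)  000110(✓)  001011(✓)  001101  010100(✓)  100001  101110(✓)  101111(✓)  110111  111010
size-2^1 implicants → 0-0100  00-011  0001-0  10111-
Unchecked terms (primes): 0-0100, 00-011, 0001-0, 001101, 100001, 10111-, 110111, 111010

001101, 100001, 110111, 111010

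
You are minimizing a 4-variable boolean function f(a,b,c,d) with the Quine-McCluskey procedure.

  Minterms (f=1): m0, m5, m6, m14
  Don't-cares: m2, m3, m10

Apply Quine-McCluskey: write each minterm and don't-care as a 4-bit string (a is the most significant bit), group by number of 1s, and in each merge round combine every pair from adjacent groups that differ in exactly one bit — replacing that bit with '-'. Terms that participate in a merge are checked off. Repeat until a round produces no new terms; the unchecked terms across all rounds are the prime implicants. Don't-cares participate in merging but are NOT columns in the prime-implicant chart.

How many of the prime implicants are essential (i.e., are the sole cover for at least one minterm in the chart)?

[col 0] 0000*, 0010*, 0011*, 0101, 0110*, 1010*, 1110*
[col 1] -010*, -110*, 0-10*, 00-0, 001-, 1-10*
[col 2] --10
Prime implicants: --10, 00-0, 001-, 0101
PI chart (minterm → PIs covering it):
  0 | 00-0  (sole → essential)
  5 | 0101  (sole → essential)
  6 | --10  (sole → essential)
  14 | --10  (sole → essential)
Essential prime implicants: --10, 00-0, 0101

3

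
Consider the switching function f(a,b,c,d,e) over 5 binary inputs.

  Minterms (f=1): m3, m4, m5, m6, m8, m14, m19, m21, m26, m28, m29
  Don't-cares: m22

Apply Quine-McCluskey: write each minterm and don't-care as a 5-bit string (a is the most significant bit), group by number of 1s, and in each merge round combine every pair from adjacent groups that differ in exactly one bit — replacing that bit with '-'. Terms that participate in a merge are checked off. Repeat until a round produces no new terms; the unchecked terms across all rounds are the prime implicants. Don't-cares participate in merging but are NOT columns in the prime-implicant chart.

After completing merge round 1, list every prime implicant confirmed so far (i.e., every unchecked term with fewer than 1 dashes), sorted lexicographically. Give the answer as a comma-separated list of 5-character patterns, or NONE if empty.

01000, 11010

size-2^0 implicants → 00011(✓)  00100(✓)  00101(✓)  00110(✓)  01000  01110(✓)  10011(✓)  10101(✓)  10110(✓)  11010  11100(✓)  11101(✓)
size-2^1 implicants → -0011  -0101  -0110  0-110  001-0  0010-  1-101  1110-
Unchecked terms (primes): -0011, -0101, -0110, 0-110, 001-0, 0010-, 01000, 1-101, 11010, 1110-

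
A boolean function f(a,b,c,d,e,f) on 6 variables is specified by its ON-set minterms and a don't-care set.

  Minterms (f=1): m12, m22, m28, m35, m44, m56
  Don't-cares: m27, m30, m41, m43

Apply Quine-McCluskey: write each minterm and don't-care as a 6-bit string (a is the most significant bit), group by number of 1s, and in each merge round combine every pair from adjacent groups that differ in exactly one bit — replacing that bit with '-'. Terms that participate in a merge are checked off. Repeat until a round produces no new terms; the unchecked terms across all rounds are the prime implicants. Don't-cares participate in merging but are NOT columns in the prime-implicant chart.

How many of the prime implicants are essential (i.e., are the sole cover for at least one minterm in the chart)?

4

Round 0: 001100✓ 010110✓ 011011 011100✓ 011110✓ 100011✓ 101001✓ 101011✓ 101100✓ 111000
Round 1: -01100 0-1100 01-110 0111-0 10-011 1010-1
PIs = {-01100, 0-1100, 01-110, 011011, 0111-0, 10-011, 1010-1, 111000}
Coverage chart:
  m12: -01100,0-1100
  m22: 01-110 ←essential
  m28: 0-1100,0111-0
  m35: 10-011 ←essential
  m44: -01100 ←essential
  m56: 111000 ←essential
Essential: -01100, 01-110, 10-011, 111000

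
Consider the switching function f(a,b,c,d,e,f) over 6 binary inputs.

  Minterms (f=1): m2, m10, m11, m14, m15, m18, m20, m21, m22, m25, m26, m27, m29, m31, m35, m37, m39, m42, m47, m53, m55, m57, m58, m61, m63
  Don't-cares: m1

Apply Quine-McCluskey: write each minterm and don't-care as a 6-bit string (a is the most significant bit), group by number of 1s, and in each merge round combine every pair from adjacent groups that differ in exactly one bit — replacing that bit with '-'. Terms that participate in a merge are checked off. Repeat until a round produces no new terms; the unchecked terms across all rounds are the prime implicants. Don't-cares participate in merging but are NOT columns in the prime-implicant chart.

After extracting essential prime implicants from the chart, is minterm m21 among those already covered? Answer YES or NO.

NO

Round 0: 000001 000010✓ 001010✓ 001011✓ 001110✓ 001111✓ 010010✓ 010100✓ 010101✓ 010110✓ 011001✓ 011010✓ 011011✓ 011101✓ 011111✓ 100011✓ 100101✓ 100111✓ 101010✓ 101111✓ 110101✓ 110111✓ 111001✓ 111010✓ 111101✓ 111111✓
Round 1: -01010✓ -01111✓ -10101✓ -11001✓ -11010✓ -11101✓ -11111✓ 0-0010✓ 0-1010✓ 0-1011✓ 0-1111✓ 00-010✓ 001-10✓ 001-11✓ 00101-✓ 00111-✓ 01-010✓ 01-101✓ 010-10 0101-0 01010- 011-01✓ 011-11✓ 0110-1✓ 01101-✓ 0111-1✓ 1-0101✓ 1-0111✓ 1-1010✓ 1-1111✓ 10-111✓ 100-11 1001-1✓ 11-101✓ 11-111✓ 1101-1✓ 111-01✓ 1111-1✓
Round 2: --1010 --1111 -1-101 -11-01 -111-1 0--010 0-1-11 0-101- 001-1- 011--1 1--111 1-01-1 11-1-1
PIs = {--1010, --1111, -1-101, -11-01, -111-1, 0--010, 0-1-11, 0-101-, 000001, 001-1-, 010-10, 0101-0, 01010-, 011--1, 1--111, 1-01-1, 100-11, 11-1-1}
Coverage chart:
  m2: 0--010 ←essential
  m10: --1010,0--010,0-101-,001-1-
  m11: 0-1-11,0-101-,001-1-
  m14: 001-1- ←essential
  m15: --1111,0-1-11,001-1-
  m18: 0--010,010-10
  m20: 0101-0,01010-
  m21: -1-101,01010-
  m22: 010-10,0101-0
  m25: -11-01,011--1
  m26: --1010,0--010,0-101-
  m27: 0-1-11,0-101-,011--1
  m29: -1-101,-11-01,-111-1,011--1
  m31: --1111,-111-1,0-1-11,011--1
  m35: 100-11 ←essential
  m37: 1-01-1 ←essential
  m39: 1--111,1-01-1,100-11
  m42: --1010 ←essential
  m47: --1111,1--111
  m53: -1-101,1-01-1,11-1-1
  m55: 1--111,1-01-1,11-1-1
  m57: -11-01 ←essential
  m58: --1010 ←essential
  m61: -1-101,-11-01,-111-1,11-1-1
  m63: --1111,-111-1,1--111,11-1-1
Essential: --1010, -11-01, 0--010, 001-1-, 1-01-1, 100-11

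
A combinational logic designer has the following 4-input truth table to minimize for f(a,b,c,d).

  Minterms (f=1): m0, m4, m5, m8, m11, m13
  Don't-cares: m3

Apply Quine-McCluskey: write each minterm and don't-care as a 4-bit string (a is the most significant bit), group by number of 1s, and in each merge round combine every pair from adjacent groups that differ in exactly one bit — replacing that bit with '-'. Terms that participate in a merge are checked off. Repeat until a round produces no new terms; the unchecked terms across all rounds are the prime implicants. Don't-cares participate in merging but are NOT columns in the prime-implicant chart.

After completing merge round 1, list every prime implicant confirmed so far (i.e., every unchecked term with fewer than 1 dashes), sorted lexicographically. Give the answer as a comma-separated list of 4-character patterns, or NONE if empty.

size-2^0 implicants → 0000(✓)  0011(✓)  0100(✓)  0101(✓)  1000(✓)  1011(✓)  1101(✓)
size-2^1 implicants → -000  -011  -101  0-00  010-
Unchecked terms (primes): -000, -011, -101, 0-00, 010-

NONE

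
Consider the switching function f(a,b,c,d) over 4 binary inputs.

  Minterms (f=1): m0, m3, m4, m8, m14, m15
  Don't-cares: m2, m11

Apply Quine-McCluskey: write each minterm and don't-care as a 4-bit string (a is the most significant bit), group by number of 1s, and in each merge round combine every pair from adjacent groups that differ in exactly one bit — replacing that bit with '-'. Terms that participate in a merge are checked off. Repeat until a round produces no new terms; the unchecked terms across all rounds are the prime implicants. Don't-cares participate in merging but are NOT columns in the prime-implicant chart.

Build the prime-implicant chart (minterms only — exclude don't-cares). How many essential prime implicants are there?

3

[col 0] 0000*, 0010*, 0011*, 0100*, 1000*, 1011*, 1110*, 1111*
[col 1] -000, -011, 0-00, 00-0, 001-, 1-11, 111-
Prime implicants: -000, -011, 0-00, 00-0, 001-, 1-11, 111-
PI chart (minterm → PIs covering it):
  0 | -000,0-00,00-0
  3 | -011,001-
  4 | 0-00  (sole → essential)
  8 | -000  (sole → essential)
  14 | 111-  (sole → essential)
  15 | 1-11,111-
Essential prime implicants: -000, 0-00, 111-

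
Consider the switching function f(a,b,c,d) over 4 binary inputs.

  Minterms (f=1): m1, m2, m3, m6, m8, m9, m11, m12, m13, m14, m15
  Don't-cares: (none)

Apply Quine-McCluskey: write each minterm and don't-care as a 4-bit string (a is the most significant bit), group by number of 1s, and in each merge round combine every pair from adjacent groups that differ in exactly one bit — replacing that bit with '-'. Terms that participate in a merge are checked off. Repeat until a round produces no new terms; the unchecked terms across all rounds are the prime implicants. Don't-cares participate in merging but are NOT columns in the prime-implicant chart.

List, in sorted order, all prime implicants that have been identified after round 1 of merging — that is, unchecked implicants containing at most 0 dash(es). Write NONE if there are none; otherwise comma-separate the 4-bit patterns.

NONE

size-2^0 implicants → 0001(✓)  0010(✓)  0011(✓)  0110(✓)  1000(✓)  1001(✓)  1011(✓)  1100(✓)  1101(✓)  1110(✓)  1111(✓)
size-2^1 implicants → -001(✓)  -011(✓)  -110  0-10  00-1(✓)  001-  1-00(✓)  1-01(✓)  1-11(✓)  10-1(✓)  100-(✓)  11-0(✓)  11-1(✓)  110-(✓)  111-(✓)
size-2^2 implicants → -0-1  1--1  1-0-  11--
Unchecked terms (primes): -0-1, -110, 0-10, 001-, 1--1, 1-0-, 11--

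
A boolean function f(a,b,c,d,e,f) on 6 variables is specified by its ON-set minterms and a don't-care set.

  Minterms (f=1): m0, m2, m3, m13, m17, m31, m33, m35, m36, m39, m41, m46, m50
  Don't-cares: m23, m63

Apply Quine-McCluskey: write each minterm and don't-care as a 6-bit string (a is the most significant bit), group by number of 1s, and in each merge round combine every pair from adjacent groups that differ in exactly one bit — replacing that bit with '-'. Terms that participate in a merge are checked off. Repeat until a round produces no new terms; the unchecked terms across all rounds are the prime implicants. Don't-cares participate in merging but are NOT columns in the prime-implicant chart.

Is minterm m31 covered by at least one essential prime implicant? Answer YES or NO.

size-2^0 implicants → 000000(✓)  000010(✓)  000011(✓)  001101  010001  010111(✓)  011111(✓)  100001(✓)  100011(✓)  100100  100111(✓)  101001(✓)  101110  110010  111111(✓)
size-2^1 implicants → -00011  -11111  0000-0  00001-  01-111  10-001  100-11  1000-1
Unchecked terms (primes): -00011, -11111, 0000-0, 00001-, 001101, 01-111, 010001, 10-001, 100-11, 1000-1, 100100, 101110, 110010
Minterm coverage:
  m0 ⊆ 0000-0 [E]
  m2 ⊆ 0000-0,00001-
  m3 ⊆ -00011,00001-
  m13 ⊆ 001101 [E]
  m17 ⊆ 010001 [E]
  m31 ⊆ -11111,01-111
  m33 ⊆ 10-001,1000-1
  m35 ⊆ -00011,100-11,1000-1
  m36 ⊆ 100100 [E]
  m39 ⊆ 100-11 [E]
  m41 ⊆ 10-001 [E]
  m46 ⊆ 101110 [E]
  m50 ⊆ 110010 [E]
E = {0000-0, 001101, 010001, 10-001, 100-11, 100100, 101110, 110010}

NO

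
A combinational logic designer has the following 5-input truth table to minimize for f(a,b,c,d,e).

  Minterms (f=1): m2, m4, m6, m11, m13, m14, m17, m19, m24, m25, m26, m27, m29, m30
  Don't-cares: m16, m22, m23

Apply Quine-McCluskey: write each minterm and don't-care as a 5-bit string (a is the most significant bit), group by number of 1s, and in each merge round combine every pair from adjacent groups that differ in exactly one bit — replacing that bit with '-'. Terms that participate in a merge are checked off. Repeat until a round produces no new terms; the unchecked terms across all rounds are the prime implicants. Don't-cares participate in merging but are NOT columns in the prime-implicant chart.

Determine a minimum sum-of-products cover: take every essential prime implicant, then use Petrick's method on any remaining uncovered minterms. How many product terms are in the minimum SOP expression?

[col 0] 00010*, 00100*, 00110*, 01011*, 01101*, 01110*, 10000*, 10001*, 10011*, 10110*, 10111*, 11000*, 11001*, 11010*, 11011*, 11101*, 11110*
[col 1] -0110*, -1011, -1101, -1110*, 0-110*, 00-10, 001-0, 1-000*, 1-001*, 1-011*, 1-110*, 10-11, 100-1*, 1000-*, 1011-, 11-01, 11-10, 110-0*, 110-1*, 1100-*, 1101-*
[col 2] --110, 1-0-1, 1-00-, 110--
Prime implicants: --110, -1011, -1101, 00-10, 001-0, 1-0-1, 1-00-, 10-11, 1011-, 11-01, 11-10, 110--
PI chart (minterm → PIs covering it):
  2 | 00-10  (sole → essential)
  4 | 001-0  (sole → essential)
  6 | --110,00-10,001-0
  11 | -1011  (sole → essential)
  13 | -1101  (sole → essential)
  14 | --110  (sole → essential)
  17 | 1-0-1,1-00-
  19 | 1-0-1,10-11
  24 | 1-00-,110--
  25 | 1-0-1,1-00-,11-01,110--
  26 | 11-10,110--
  27 | -1011,1-0-1,110--
  29 | -1101,11-01
  30 | --110,11-10
Essential prime implicants: --110, -1011, -1101, 00-10, 001-0
Petrick residual → 1-0-1, 110--
Minimum SOP uses 7 PIs: cde' + bc'de + bcd'e + a'b'de' + a'b'ce' + ac'e + abc'

7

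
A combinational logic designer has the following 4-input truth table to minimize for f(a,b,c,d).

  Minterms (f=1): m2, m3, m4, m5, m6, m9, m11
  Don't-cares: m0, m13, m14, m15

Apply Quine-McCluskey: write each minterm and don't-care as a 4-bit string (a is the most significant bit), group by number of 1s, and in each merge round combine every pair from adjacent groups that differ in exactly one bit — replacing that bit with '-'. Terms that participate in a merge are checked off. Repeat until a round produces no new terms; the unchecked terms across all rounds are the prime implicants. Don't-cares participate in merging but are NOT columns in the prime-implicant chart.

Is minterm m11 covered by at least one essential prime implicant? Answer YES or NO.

Round 0: 0000✓ 0010✓ 0011✓ 0100✓ 0101✓ 0110✓ 1001✓ 1011✓ 1101✓ 1110✓ 1111✓
Round 1: -011 -101 -110 0-00✓ 0-10✓ 00-0✓ 001- 01-0✓ 010- 1-01✓ 1-11✓ 10-1✓ 11-1✓ 111-
Round 2: 0--0 1--1
PIs = {-011, -101, -110, 0--0, 001-, 010-, 1--1, 111-}
Coverage chart:
  m2: 0--0,001-
  m3: -011,001-
  m4: 0--0,010-
  m5: -101,010-
  m6: -110,0--0
  m9: 1--1 ←essential
  m11: -011,1--1
Essential: 1--1

YES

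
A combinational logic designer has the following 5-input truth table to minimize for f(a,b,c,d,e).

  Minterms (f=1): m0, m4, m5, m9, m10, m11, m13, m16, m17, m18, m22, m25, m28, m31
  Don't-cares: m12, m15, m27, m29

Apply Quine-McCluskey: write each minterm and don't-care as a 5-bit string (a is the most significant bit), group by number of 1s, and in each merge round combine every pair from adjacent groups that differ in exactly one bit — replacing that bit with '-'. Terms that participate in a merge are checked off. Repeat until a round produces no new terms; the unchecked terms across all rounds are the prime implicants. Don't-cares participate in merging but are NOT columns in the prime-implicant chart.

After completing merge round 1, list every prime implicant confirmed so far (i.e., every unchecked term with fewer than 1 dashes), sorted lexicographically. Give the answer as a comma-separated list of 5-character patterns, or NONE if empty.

Round 0: 00000✓ 00100✓ 00101✓ 01001✓ 01010✓ 01011✓ 01100✓ 01101✓ 01111✓ 10000✓ 10001✓ 10010✓ 10110✓ 11001✓ 11011✓ 11100✓ 11101✓ 11111✓
Round 1: -0000 -1001✓ -1011✓ -1100✓ -1101✓ -1111✓ 0-100✓ 0-101✓ 00-00 0010-✓ 01-01✓ 01-11✓ 010-1✓ 0101- 011-1✓ 0110-✓ 1-001 10-10 100-0 1000- 11-01✓ 11-11✓ 110-1✓ 111-1✓ 1110-✓
Round 2: -1-01✓ -1-11✓ -10-1✓ -11-1✓ -110- 0-10- 01--1✓ 11--1✓
Round 3: -1--1
PIs = {-0000, -1--1, -110-, 0-10-, 00-00, 0101-, 1-001, 10-10, 100-0, 1000-}

NONE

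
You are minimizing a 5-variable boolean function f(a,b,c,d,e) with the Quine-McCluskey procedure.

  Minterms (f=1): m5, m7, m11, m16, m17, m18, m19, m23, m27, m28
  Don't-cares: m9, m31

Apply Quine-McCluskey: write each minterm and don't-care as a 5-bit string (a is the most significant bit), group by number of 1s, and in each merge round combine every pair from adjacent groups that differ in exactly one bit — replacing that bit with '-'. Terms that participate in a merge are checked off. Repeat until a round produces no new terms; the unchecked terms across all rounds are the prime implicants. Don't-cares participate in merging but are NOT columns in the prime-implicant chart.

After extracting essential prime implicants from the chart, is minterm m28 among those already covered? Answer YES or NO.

Round 0: 00101✓ 00111✓ 01001✓ 01011✓ 10000✓ 10001✓ 10010✓ 10011✓ 10111✓ 11011✓ 11100 11111✓
Round 1: -0111 -1011 001-1 010-1 1-011✓ 1-111✓ 10-11✓ 100-0✓ 100-1✓ 1000-✓ 1001-✓ 11-11✓
Round 2: 1--11 100--
PIs = {-0111, -1011, 001-1, 010-1, 1--11, 100--, 11100}
Coverage chart:
  m5: 001-1 ←essential
  m7: -0111,001-1
  m11: -1011,010-1
  m16: 100-- ←essential
  m17: 100-- ←essential
  m18: 100-- ←essential
  m19: 1--11,100--
  m23: -0111,1--11
  m27: -1011,1--11
  m28: 11100 ←essential
Essential: 001-1, 100--, 11100

YES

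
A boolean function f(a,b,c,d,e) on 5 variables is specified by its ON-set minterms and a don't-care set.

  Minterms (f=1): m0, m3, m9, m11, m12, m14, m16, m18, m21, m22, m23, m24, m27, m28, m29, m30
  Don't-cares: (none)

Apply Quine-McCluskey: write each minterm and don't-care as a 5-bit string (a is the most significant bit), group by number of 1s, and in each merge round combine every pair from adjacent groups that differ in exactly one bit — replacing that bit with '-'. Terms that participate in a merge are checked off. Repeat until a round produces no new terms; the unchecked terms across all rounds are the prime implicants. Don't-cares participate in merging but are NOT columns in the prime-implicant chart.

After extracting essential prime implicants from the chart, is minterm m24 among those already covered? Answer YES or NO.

[col 0] 00000*, 00011*, 01001*, 01011*, 01100*, 01110*, 10000*, 10010*, 10101*, 10110*, 10111*, 11000*, 11011*, 11100*, 11101*, 11110*
[col 1] -0000, -1011, -1100*, -1110*, 0-011, 010-1, 011-0*, 1-000, 1-101, 1-110, 10-10, 100-0, 101-1, 1011-, 11-00, 111-0*, 1110-
[col 2] -11-0
Prime implicants: -0000, -1011, -11-0, 0-011, 010-1, 1-000, 1-101, 1-110, 10-10, 100-0, 101-1, 1011-, 11-00, 1110-
PI chart (minterm → PIs covering it):
  0 | -0000  (sole → essential)
  3 | 0-011  (sole → essential)
  9 | 010-1  (sole → essential)
  11 | -1011,0-011,010-1
  12 | -11-0  (sole → essential)
  14 | -11-0  (sole → essential)
  16 | -0000,1-000,100-0
  18 | 10-10,100-0
  21 | 1-101,101-1
  22 | 1-110,10-10,1011-
  23 | 101-1,1011-
  24 | 1-000,11-00
  27 | -1011  (sole → essential)
  28 | -11-0,11-00,1110-
  29 | 1-101,1110-
  30 | -11-0,1-110
Essential prime implicants: -0000, -1011, -11-0, 0-011, 010-1

NO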